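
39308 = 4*9827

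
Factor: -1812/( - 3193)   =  2^2*3^1*31^( - 1 )*103^( - 1)*151^1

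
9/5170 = 9/5170  =  0.00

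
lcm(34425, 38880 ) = 3304800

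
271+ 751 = 1022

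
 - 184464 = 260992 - 445456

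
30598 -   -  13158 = 43756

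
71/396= 71/396 = 0.18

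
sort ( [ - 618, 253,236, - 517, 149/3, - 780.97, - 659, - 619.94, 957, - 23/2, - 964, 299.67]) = [-964, - 780.97,-659,- 619.94, - 618, - 517, - 23/2, 149/3, 236, 253 , 299.67,957]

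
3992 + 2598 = 6590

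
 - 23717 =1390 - 25107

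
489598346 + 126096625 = 615694971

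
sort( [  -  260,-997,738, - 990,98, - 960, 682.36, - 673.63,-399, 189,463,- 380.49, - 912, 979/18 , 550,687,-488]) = [-997,-990,-960, - 912 , - 673.63,-488,-399 ,  -  380.49, - 260, 979/18 , 98, 189,463,550,  682.36, 687, 738]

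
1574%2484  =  1574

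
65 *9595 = 623675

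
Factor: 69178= 2^1 * 34589^1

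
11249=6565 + 4684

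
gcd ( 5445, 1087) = 1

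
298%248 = 50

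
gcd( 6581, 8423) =1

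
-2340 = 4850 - 7190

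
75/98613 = 25/32871 = 0.00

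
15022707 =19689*763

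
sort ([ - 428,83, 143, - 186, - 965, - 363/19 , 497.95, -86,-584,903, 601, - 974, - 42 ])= [ - 974, - 965, - 584, - 428 , - 186,-86, - 42, - 363/19, 83,143, 497.95, 601, 903]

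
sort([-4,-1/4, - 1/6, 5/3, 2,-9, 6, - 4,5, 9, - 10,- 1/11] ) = [ - 10, - 9,-4, - 4,  -  1/4, - 1/6, - 1/11,5/3 , 2,5,6, 9]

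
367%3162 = 367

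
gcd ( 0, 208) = 208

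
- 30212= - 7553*4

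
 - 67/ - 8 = 67/8   =  8.38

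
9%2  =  1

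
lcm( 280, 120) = 840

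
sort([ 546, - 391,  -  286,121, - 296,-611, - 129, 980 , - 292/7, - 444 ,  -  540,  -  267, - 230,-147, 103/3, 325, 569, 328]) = [ - 611,- 540, - 444, - 391, - 296, - 286, - 267, - 230, - 147, - 129, - 292/7,103/3, 121, 325, 328,546, 569, 980 ]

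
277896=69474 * 4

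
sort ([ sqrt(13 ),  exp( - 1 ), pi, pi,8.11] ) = [exp( - 1), pi,pi, sqrt(13 ), 8.11]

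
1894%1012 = 882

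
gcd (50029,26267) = 1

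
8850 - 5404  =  3446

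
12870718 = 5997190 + 6873528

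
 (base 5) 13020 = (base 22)21k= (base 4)33302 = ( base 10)1010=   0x3F2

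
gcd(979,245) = 1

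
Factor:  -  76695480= - 2^3*3^2*5^1*213043^1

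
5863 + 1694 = 7557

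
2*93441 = 186882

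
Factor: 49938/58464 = 41/48 = 2^( - 4)*3^( - 1 )* 41^1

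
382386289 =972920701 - 590534412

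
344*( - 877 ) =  - 301688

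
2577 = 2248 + 329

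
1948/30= 64 + 14/15=64.93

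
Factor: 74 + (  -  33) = 41^1 = 41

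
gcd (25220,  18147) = 1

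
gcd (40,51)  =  1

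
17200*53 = 911600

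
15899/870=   15899/870 = 18.27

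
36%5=1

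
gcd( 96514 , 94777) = 1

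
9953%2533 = 2354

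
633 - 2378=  - 1745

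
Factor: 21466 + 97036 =2^1*193^1* 307^1 = 118502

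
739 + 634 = 1373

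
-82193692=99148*( - 829)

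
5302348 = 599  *8852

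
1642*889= 1459738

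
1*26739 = 26739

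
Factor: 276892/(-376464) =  - 2^( - 2)*3^( - 1) * 7^1*23^( - 1)*29^1= - 203/276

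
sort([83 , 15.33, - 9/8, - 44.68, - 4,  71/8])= [-44.68, - 4, -9/8,71/8,15.33, 83] 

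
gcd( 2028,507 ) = 507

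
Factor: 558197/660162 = 2^(  -  1)*3^( - 1 )*47^( - 1 )*2341^( - 1 ) * 558197^1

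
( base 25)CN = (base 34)9h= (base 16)143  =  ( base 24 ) DB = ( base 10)323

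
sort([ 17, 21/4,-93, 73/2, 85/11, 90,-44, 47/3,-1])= [ - 93,-44, - 1, 21/4 , 85/11, 47/3,  17, 73/2,90]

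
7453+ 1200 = 8653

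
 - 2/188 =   -  1 + 93/94 = - 0.01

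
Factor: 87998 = 2^1*23^1*1913^1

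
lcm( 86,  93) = 7998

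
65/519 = 65/519 = 0.13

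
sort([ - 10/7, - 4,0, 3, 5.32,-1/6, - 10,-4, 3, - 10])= [ - 10,  -  10, - 4, - 4,-10/7, - 1/6,0, 3,3,5.32]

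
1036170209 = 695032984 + 341137225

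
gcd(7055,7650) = 85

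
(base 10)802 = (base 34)nk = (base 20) 202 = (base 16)322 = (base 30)QM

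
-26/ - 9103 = 26/9103 =0.00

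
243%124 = 119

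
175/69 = 2 + 37/69 = 2.54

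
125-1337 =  - 1212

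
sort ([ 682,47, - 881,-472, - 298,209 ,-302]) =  [-881, - 472,- 302, - 298,47,209,  682]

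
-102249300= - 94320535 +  - 7928765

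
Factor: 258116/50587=2^2* 173^1*373^1*50587^(-1 ) 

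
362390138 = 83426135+278964003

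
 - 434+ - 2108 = - 2542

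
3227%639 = 32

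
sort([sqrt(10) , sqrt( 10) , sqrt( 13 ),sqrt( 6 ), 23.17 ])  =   [sqrt(6 ) , sqrt (10),sqrt( 10 ),sqrt( 13 ) , 23.17] 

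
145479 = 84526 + 60953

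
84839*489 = 41486271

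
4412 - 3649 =763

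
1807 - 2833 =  - 1026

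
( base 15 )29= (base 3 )1110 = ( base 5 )124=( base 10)39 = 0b100111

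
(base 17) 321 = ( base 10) 902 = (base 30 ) 102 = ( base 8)1606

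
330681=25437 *13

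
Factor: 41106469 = 41106469^1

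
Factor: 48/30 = 8/5 = 2^3* 5^(-1 )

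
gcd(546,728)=182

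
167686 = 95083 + 72603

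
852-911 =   -  59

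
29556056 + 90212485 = 119768541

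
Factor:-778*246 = -2^2*3^1*41^1*389^1  =  - 191388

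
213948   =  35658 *6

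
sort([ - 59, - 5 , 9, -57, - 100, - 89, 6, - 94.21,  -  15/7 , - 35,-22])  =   [-100, - 94.21, - 89, - 59, - 57,-35, - 22, - 5, - 15/7 , 6,  9 ] 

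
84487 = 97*871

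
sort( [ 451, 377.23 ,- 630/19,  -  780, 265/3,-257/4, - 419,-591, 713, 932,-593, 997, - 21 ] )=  [ - 780,-593, - 591, - 419, -257/4, - 630/19, - 21, 265/3, 377.23,451,713,  932, 997 ] 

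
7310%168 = 86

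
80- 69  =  11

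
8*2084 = 16672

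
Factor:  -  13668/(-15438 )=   2278/2573 = 2^1*17^1*31^ (-1 )*67^1*83^( - 1)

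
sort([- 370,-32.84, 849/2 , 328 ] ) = [  -  370,-32.84,  328, 849/2 ] 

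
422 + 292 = 714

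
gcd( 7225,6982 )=1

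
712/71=712/71 = 10.03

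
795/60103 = 795/60103 = 0.01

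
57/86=57/86 =0.66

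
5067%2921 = 2146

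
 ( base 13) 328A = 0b1101110000011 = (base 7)26351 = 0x1B83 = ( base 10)7043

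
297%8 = 1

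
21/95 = 21/95 = 0.22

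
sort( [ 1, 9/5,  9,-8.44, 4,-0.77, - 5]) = [ - 8.44,- 5, - 0.77,1,9/5,4, 9]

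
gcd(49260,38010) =30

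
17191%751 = 669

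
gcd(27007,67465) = 1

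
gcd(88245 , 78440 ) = 9805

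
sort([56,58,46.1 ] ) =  [46.1, 56 , 58 ]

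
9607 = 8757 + 850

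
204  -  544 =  - 340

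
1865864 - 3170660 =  - 1304796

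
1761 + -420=1341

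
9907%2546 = 2269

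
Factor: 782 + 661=1443 = 3^1*13^1*37^1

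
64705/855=12941/171 = 75.68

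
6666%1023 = 528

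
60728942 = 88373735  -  27644793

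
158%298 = 158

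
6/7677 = 2/2559= 0.00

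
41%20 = 1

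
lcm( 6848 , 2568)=20544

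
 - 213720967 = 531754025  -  745474992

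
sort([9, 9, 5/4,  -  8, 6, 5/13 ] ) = [ - 8,5/13, 5/4, 6 , 9, 9] 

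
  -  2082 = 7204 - 9286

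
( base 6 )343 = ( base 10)135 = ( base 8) 207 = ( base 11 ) 113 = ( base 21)69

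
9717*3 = 29151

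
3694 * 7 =25858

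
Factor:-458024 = -2^3 * 7^1*8179^1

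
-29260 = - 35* 836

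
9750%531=192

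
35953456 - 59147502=  -  23194046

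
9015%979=204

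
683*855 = 583965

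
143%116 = 27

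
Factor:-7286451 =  - 3^1*  67^1* 36251^1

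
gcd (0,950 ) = 950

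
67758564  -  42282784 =25475780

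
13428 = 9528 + 3900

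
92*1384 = 127328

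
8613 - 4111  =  4502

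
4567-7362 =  - 2795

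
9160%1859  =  1724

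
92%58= 34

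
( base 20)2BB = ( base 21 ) 272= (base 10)1031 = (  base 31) 128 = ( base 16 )407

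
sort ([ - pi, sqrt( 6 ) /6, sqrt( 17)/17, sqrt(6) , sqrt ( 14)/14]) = [ - pi,  sqrt( 17 ) /17  ,  sqrt( 14)/14,sqrt(6)/6 , sqrt(6 )]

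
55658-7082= 48576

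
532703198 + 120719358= 653422556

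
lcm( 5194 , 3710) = 25970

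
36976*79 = 2921104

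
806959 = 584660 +222299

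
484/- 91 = -484/91 = - 5.32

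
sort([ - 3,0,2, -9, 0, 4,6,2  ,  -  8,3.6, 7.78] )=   [ - 9,-8, - 3, 0,0,  2,2, 3.6 , 4,6, 7.78]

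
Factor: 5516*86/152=59297/19 = 7^1 * 19^( - 1)*43^1*197^1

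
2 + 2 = 4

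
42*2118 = 88956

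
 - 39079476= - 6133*6372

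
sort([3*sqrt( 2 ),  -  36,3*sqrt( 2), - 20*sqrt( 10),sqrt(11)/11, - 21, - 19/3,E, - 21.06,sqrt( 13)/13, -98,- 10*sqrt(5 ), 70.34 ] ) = [ - 98,-20*sqrt( 10), - 36, - 10*sqrt(5) , - 21.06,  -  21, - 19/3, sqrt (13)/13, sqrt(11)/11,  E,3 *sqrt(2),3*sqrt(2),70.34] 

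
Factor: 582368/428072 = 72796/53509  =  2^2*73^ (-1) *733^ ( - 1 ) *18199^1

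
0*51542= 0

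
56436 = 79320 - 22884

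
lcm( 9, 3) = 9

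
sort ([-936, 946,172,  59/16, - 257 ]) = [  -  936,-257 , 59/16, 172,946 ] 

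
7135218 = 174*41007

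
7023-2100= 4923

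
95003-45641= 49362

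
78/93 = 26/31 = 0.84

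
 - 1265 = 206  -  1471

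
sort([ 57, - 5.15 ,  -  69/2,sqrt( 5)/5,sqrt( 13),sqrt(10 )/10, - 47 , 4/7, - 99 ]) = [- 99, - 47, -69/2, - 5.15, sqrt ( 10)/10, sqrt (5)/5, 4/7, sqrt( 13 ),  57]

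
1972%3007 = 1972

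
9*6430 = 57870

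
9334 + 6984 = 16318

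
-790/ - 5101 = 790/5101= 0.15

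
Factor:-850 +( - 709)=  - 1559^1   =  - 1559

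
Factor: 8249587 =8249587^1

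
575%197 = 181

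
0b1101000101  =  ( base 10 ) 837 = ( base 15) 3AC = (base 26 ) 165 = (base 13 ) 4c5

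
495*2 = 990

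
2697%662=49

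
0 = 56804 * 0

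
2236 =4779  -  2543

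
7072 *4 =28288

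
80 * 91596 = 7327680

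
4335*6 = 26010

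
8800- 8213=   587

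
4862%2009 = 844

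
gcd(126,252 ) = 126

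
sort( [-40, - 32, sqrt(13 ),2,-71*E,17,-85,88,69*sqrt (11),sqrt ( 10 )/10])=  [ - 71*E,-85, - 40, - 32,sqrt( 10)/10,2, sqrt(13),17, 88, 69*sqrt(11)]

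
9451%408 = 67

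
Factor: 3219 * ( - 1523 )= - 4902537=   - 3^1*29^1*37^1*1523^1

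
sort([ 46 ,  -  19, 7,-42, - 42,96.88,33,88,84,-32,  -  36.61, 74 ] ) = [-42,-42, - 36.61, - 32, - 19,7,33,46, 74,84, 88, 96.88 ]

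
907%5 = 2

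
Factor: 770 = 2^1* 5^1*7^1*11^1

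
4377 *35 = 153195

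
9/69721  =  9/69721  =  0.00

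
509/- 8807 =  - 1 + 8298/8807=-0.06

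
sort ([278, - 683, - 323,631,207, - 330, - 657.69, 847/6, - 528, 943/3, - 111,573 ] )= [ - 683, - 657.69, - 528,- 330, - 323, - 111, 847/6,207, 278,943/3 , 573,631]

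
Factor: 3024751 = 97^1*31183^1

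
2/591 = 2/591 = 0.00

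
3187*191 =608717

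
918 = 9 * 102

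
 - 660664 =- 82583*8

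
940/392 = 2 + 39/98 = 2.40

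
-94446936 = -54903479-39543457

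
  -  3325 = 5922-9247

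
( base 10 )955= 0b1110111011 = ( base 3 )1022101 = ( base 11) 799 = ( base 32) TR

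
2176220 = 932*2335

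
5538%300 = 138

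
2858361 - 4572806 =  - 1714445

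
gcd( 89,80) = 1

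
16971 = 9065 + 7906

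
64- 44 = 20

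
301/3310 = 301/3310 = 0.09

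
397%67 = 62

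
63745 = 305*209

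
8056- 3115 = 4941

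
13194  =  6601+6593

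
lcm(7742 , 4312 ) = 340648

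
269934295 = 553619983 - 283685688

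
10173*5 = 50865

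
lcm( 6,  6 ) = 6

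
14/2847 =14/2847 = 0.00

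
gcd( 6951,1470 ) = 21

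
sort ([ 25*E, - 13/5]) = [ - 13/5, 25* E]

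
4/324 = 1/81 = 0.01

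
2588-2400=188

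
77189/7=11027 = 11027.00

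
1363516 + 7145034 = 8508550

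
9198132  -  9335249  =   - 137117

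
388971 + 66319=455290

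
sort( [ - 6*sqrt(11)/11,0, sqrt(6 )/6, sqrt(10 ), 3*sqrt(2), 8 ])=[-6*sqrt( 11 ) /11, 0,  sqrt( 6) /6,sqrt( 10 ), 3*sqrt( 2 ) , 8] 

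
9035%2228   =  123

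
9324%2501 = 1821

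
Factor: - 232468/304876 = -11^(  -  1 )*13^( -2 ) * 41^( - 1 )*89^1 * 653^1 = - 58117/76219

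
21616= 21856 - 240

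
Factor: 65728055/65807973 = 3^( - 2 )*5^1*7^(-1)*11^ (-1 ) * 94961^( - 1 )* 13145611^1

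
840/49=120/7 = 17.14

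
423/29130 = 141/9710 = 0.01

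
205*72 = 14760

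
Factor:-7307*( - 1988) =2^2*7^1*71^1*7307^1 =14526316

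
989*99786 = 98688354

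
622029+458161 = 1080190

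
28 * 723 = 20244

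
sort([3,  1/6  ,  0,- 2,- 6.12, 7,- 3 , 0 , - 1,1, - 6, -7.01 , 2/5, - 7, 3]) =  [- 7.01 ,  -  7, - 6.12, - 6, - 3,-2, - 1, 0 , 0 , 1/6, 2/5, 1, 3, 3, 7 ] 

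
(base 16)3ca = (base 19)2D1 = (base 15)44a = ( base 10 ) 970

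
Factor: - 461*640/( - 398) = 147520/199= 2^6*5^1*199^( - 1 )*461^1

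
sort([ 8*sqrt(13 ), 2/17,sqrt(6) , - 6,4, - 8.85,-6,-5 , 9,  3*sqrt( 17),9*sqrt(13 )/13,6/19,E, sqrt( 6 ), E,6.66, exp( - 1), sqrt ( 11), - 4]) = [-8.85,-6,-6,-5, - 4, 2/17,6/19,exp(-1) , sqrt(6), sqrt( 6), 9*sqrt(13 ) /13, E,E,  sqrt(11), 4,6.66,9,3*sqrt(17 ), 8 *sqrt(13) ] 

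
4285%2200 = 2085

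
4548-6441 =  - 1893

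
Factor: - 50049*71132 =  - 2^2*3^2*67^1*83^1*17783^1 = -3560085468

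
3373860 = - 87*( -38780 )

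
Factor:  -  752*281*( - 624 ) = 2^8 * 3^1*13^1*47^1*281^1 = 131858688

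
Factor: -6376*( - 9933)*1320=83599306560 = 2^6*3^2*5^1*7^1*11^2 * 43^1*797^1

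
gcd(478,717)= 239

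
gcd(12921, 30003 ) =219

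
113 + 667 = 780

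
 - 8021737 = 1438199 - 9459936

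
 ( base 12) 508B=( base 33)812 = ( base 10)8747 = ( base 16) 222B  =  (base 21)JHB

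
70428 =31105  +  39323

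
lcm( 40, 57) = 2280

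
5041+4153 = 9194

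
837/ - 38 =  - 837/38 = -  22.03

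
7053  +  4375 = 11428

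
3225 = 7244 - 4019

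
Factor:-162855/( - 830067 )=3^1*5^1*11^1*29^( - 2 ) = 165/841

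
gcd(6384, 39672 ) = 456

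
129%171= 129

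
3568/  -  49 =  - 3568/49 = - 72.82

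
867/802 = 867/802 = 1.08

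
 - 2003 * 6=- 12018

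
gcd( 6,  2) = 2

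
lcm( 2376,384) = 38016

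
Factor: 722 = 2^1 * 19^2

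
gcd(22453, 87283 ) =1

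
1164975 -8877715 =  -7712740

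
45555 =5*9111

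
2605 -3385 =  - 780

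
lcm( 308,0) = 0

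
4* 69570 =278280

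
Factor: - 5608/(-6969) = 2^3 * 3^( - 1 )*23^( - 1)*101^(-1)*701^1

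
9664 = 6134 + 3530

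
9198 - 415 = 8783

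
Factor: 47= 47^1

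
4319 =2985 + 1334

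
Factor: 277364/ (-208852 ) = - 69341/52213 = - 7^( - 1 )*7459^(-1 )*69341^1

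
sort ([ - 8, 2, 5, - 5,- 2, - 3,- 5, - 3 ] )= [ - 8, - 5 , - 5,-3, - 3, - 2, 2,5] 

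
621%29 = 12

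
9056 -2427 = 6629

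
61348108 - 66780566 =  - 5432458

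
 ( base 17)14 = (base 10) 21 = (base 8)25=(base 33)L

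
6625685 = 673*9845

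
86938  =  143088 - 56150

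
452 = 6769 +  - 6317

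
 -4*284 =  - 1136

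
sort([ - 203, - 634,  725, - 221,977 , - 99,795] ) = [ - 634,-221, - 203,  -  99, 725 , 795,977]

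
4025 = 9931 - 5906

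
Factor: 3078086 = 2^1*11^1*181^1*773^1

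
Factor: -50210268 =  - 2^2*3^1*859^1*4871^1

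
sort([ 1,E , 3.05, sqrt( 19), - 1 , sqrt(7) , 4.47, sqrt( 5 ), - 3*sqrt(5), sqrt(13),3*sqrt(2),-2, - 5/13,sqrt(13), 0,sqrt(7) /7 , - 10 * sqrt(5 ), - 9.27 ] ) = [ - 10*sqrt( 5), - 9.27,-3*sqrt(5),- 2 ,-1,-5/13, 0,  sqrt(7)/7 , 1,sqrt( 5) , sqrt( 7 ), E,  3.05,  sqrt(13)  ,  sqrt (13), 3*sqrt(2 ) , sqrt ( 19), 4.47 ] 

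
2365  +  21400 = 23765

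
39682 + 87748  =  127430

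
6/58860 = 1/9810= 0.00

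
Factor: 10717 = 7^1*1531^1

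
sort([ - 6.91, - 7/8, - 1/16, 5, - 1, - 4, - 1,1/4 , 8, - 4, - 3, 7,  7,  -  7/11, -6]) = [  -  6.91,  -  6, - 4, - 4, - 3, - 1,-1, - 7/8, - 7/11, - 1/16,  1/4, 5, 7,7,8]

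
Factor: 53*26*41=56498 = 2^1 * 13^1*41^1* 53^1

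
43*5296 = 227728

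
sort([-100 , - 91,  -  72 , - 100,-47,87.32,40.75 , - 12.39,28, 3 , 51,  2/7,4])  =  [ - 100, - 100, - 91, - 72, - 47 , - 12.39, 2/7, 3, 4, 28 , 40.75, 51, 87.32]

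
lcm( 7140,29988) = 149940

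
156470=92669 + 63801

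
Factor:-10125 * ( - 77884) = 2^2 * 3^4*5^3*19471^1 = 788575500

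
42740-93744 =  - 51004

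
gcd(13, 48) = 1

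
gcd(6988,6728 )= 4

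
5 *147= 735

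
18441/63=292 + 5/7 = 292.71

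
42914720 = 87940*488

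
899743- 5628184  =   - 4728441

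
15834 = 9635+6199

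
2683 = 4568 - 1885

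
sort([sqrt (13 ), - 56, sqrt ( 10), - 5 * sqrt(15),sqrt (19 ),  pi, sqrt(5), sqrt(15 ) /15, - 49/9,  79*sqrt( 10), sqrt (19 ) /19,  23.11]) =[ - 56, - 5*sqrt (15 ), - 49/9, sqrt(19)/19, sqrt(15 )/15, sqrt( 5 ), pi, sqrt( 10 ), sqrt(13), sqrt(19), 23.11,79 * sqrt( 10)] 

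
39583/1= 39583 = 39583.00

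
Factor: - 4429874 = - 2^1 * 2214937^1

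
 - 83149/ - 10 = 8314 + 9/10 = 8314.90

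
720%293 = 134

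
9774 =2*4887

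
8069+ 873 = 8942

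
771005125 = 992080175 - 221075050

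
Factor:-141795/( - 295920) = 2^( - 4)*3^( - 1) * 23^1=23/48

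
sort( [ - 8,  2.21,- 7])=[-8, - 7,2.21]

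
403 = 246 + 157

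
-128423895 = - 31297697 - 97126198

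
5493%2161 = 1171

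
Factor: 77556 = 2^2 * 3^1*23^1*281^1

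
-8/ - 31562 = 4/15781=   0.00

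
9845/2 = 4922 + 1/2 = 4922.50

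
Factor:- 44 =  - 2^2*11^1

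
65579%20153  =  5120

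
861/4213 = 861/4213=0.20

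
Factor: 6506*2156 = 14026936 = 2^3 * 7^2 *11^1*3253^1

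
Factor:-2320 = -2^4*5^1 * 29^1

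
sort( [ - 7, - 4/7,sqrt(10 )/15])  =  [ - 7,- 4/7 , sqrt(10 )/15]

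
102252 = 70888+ 31364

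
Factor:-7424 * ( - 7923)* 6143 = 361333422336 =2^8*3^1*19^1*29^1*139^1 * 6143^1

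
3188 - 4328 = -1140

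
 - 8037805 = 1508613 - 9546418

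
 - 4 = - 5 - -1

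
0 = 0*( - 349)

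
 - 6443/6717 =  - 1 + 274/6717  =  - 0.96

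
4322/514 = 2161/257 = 8.41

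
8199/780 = 10 + 133/260 = 10.51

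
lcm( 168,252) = 504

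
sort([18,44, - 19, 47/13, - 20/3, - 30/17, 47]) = [ - 19, - 20/3, - 30/17,47/13,18, 44, 47]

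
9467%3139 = 50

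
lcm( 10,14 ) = 70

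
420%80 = 20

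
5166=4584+582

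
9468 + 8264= 17732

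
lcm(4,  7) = 28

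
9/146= 9/146 = 0.06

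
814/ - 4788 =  - 407/2394 = -  0.17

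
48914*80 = 3913120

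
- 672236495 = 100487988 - 772724483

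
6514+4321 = 10835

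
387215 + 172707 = 559922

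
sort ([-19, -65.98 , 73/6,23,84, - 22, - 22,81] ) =[ - 65.98,-22 ,- 22, -19, 73/6,23, 81,84]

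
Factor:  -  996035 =-5^1 * 199207^1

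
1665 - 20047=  - 18382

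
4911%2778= 2133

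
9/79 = 9/79 =0.11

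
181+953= 1134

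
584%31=26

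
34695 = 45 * 771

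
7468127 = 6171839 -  - 1296288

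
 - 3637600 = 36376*( - 100)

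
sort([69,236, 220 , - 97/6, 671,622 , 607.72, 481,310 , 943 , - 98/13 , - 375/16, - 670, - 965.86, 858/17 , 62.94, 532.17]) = [ - 965.86, - 670, - 375/16, - 97/6 , - 98/13,858/17,62.94, 69,220, 236, 310,481,532.17 , 607.72, 622,671 , 943]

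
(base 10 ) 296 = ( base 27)AQ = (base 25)BL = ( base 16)128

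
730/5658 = 365/2829 =0.13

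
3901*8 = 31208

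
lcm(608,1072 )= 40736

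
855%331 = 193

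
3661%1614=433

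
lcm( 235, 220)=10340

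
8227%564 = 331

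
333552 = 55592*6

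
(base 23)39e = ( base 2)11100010000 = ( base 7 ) 5162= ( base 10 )1808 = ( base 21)422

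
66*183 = 12078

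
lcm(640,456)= 36480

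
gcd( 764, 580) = 4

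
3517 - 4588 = - 1071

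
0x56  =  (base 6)222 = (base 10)86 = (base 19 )4a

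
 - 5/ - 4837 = 5/4837 =0.00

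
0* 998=0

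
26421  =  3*8807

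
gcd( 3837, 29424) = 3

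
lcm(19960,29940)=59880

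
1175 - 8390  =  -7215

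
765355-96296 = 669059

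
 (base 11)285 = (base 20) GF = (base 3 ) 110102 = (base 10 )335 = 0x14F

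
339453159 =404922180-65469021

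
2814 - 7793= - 4979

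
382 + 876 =1258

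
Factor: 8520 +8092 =2^2 * 4153^1 = 16612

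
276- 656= - 380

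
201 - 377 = - 176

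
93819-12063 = 81756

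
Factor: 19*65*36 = 2^2*3^2*5^1*13^1 * 19^1 = 44460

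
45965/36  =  45965/36 = 1276.81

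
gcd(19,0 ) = 19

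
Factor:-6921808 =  - 2^4 *432613^1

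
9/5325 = 3/1775 = 0.00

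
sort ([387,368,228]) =[228,368, 387]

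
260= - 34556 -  - 34816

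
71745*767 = 55028415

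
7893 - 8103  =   - 210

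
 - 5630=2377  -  8007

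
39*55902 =2180178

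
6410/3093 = 6410/3093 = 2.07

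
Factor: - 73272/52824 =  - 43/31 = - 31^( - 1 ) * 43^1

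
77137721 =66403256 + 10734465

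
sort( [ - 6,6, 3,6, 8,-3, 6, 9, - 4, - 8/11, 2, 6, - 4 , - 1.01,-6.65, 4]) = [ - 6.65,  -  6,- 4 ,  -  4, - 3, - 1.01, - 8/11,2,3, 4,6, 6, 6 , 6,8, 9]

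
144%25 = 19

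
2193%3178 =2193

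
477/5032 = 477/5032 = 0.09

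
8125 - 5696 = 2429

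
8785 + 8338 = 17123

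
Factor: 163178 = 2^1*83^1*983^1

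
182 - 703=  - 521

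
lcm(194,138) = 13386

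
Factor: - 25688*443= - 11379784 = -  2^3*13^2*19^1*443^1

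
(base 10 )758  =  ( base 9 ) 1032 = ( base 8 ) 1366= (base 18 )262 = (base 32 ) nm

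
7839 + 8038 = 15877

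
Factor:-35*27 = - 3^3*5^1*7^1 = - 945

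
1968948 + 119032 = 2087980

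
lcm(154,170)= 13090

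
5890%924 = 346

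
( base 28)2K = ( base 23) 37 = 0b1001100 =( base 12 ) 64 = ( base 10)76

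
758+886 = 1644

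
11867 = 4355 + 7512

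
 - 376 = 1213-1589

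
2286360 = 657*3480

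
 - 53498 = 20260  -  73758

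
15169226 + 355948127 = 371117353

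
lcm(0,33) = 0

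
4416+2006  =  6422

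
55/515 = 11/103 = 0.11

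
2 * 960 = 1920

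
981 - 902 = 79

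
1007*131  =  131917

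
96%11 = 8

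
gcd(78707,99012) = 1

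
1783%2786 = 1783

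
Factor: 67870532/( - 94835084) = -16967633/23708771 = - 31^1*59^1 * 2239^( - 1 )*9277^1*10589^( - 1 ) 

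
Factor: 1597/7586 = 2^(- 1 )*1597^1*3793^( - 1 )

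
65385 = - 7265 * (- 9)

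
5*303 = 1515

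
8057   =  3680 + 4377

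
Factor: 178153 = 67^1*2659^1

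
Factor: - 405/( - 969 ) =3^3*5^1 *17^(-1)*19^(-1 ) = 135/323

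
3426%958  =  552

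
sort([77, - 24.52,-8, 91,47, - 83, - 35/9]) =[ - 83, - 24.52, - 8, - 35/9,47,77,91 ]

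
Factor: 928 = 2^5 * 29^1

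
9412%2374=2290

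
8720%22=8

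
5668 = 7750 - 2082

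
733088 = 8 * 91636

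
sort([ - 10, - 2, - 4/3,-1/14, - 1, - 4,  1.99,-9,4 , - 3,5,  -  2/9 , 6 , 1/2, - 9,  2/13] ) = [ - 10, - 9, - 9, - 4,-3, - 2, - 4/3 , - 1 , - 2/9, - 1/14,2/13,1/2,1.99,4,  5,  6]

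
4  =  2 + 2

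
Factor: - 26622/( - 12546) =87/41 = 3^1*29^1*41^( - 1 ) 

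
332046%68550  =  57846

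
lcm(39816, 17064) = 119448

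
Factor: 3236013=3^2*11^1*32687^1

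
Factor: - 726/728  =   - 363/364 =- 2^( - 2 )*3^1*7^( - 1)*11^2*13^( - 1)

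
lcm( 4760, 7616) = 38080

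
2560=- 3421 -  - 5981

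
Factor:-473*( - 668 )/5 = 2^2 * 5^( - 1 )*11^1 * 43^1*167^1  =  315964/5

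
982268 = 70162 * 14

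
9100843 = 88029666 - 78928823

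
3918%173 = 112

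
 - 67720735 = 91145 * ( - 743 ) 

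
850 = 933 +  -83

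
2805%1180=445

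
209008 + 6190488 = 6399496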